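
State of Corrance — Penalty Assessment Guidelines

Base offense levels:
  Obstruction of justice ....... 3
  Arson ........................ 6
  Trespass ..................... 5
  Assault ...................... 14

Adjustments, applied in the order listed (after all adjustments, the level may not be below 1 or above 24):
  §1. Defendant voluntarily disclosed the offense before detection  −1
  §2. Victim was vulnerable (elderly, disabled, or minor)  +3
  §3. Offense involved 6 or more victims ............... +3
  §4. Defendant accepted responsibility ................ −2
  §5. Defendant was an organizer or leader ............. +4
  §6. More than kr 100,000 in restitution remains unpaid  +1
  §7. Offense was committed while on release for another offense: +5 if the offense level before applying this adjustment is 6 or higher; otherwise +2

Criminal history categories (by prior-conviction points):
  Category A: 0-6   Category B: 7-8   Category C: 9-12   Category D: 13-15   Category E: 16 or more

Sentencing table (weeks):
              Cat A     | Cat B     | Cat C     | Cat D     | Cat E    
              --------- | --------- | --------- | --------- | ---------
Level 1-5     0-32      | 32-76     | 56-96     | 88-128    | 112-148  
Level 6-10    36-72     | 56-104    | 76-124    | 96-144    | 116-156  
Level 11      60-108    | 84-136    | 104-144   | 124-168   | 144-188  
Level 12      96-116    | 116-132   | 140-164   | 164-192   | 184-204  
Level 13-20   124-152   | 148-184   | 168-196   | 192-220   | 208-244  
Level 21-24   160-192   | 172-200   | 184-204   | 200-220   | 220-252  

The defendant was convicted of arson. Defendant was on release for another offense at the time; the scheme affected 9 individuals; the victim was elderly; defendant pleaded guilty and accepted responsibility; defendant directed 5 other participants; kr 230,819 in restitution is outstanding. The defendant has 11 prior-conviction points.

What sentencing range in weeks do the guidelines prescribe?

168-196 weeks

Base offense level for arson: 6.
§1 does not apply.
§2 applies: 6 + 3 = 9.
§3 applies: 9 + 3 = 12.
§4 applies: 12 − 2 = 10.
§5 applies: 10 + 4 = 14.
§6 applies: 14 + 1 = 15.
§7 applies (level before this adjustment is 15 ≥ 6, so +5): 15 + 5 = 20.
Final offense level: 20.
Criminal history: 11 prior points → Category C (9-12).
Level 20 falls in the 13-20 band.
Grid: Level 13-20 × Category C = 168-196 weeks.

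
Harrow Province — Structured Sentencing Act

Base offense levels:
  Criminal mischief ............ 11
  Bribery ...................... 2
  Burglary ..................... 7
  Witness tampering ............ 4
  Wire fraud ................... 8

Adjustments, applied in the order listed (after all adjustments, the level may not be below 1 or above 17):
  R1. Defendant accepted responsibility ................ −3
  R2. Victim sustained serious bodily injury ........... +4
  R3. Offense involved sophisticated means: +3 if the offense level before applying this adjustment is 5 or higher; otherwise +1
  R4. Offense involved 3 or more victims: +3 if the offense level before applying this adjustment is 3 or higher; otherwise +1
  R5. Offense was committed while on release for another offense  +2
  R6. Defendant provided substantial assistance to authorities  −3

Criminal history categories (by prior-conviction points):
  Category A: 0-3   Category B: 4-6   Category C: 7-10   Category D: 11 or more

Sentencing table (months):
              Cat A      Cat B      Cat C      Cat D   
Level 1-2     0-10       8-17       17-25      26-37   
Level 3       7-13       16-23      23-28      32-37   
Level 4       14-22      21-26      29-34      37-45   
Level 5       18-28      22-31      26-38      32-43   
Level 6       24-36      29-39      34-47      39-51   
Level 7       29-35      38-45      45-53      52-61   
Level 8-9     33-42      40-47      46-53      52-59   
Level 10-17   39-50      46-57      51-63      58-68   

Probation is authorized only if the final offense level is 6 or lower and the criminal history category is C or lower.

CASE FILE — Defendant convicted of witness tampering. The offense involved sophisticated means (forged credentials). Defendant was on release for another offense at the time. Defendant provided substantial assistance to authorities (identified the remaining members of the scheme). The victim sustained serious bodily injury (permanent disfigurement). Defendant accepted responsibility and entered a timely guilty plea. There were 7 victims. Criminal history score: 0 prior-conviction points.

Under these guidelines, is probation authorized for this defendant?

No

Base offense level for witness tampering: 4.
R1 applies: 4 − 3 = 1.
R2 applies: 1 + 4 = 5.
R3 applies (level before this adjustment is 5 ≥ 5, so +3): 5 + 3 = 8.
R4 applies (level before this adjustment is 8 ≥ 3, so +3): 8 + 3 = 11.
R5 applies: 11 + 2 = 13.
R6 applies: 13 − 3 = 10.
Final offense level: 10.
Criminal history: 0 prior points → Category A (0-3).
Level 10 falls in the 10-17 band.
Grid: Level 10-17 × Category A = 39-50 months.
Probation check: level 10 > 6 and category A ≤ C → not eligible.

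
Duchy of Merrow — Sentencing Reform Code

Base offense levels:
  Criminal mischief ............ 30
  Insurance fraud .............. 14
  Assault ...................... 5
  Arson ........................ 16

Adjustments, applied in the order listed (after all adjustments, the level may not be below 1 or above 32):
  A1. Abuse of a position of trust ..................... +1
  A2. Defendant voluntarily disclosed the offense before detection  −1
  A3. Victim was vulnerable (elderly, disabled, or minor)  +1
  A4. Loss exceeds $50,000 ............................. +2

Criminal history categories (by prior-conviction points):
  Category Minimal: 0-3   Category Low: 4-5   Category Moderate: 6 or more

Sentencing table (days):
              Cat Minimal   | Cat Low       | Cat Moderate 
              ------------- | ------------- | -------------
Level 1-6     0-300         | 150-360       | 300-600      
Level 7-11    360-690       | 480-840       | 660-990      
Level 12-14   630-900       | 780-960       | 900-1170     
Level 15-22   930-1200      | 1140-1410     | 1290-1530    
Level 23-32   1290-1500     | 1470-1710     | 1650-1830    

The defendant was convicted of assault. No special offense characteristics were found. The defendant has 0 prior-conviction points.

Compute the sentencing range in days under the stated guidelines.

0-300 days

Base offense level for assault: 5.
Final offense level: 5.
Criminal history: 0 prior points → Category Minimal (0-3).
Level 5 falls in the 1-6 band.
Grid: Level 1-6 × Category Minimal = 0-300 days.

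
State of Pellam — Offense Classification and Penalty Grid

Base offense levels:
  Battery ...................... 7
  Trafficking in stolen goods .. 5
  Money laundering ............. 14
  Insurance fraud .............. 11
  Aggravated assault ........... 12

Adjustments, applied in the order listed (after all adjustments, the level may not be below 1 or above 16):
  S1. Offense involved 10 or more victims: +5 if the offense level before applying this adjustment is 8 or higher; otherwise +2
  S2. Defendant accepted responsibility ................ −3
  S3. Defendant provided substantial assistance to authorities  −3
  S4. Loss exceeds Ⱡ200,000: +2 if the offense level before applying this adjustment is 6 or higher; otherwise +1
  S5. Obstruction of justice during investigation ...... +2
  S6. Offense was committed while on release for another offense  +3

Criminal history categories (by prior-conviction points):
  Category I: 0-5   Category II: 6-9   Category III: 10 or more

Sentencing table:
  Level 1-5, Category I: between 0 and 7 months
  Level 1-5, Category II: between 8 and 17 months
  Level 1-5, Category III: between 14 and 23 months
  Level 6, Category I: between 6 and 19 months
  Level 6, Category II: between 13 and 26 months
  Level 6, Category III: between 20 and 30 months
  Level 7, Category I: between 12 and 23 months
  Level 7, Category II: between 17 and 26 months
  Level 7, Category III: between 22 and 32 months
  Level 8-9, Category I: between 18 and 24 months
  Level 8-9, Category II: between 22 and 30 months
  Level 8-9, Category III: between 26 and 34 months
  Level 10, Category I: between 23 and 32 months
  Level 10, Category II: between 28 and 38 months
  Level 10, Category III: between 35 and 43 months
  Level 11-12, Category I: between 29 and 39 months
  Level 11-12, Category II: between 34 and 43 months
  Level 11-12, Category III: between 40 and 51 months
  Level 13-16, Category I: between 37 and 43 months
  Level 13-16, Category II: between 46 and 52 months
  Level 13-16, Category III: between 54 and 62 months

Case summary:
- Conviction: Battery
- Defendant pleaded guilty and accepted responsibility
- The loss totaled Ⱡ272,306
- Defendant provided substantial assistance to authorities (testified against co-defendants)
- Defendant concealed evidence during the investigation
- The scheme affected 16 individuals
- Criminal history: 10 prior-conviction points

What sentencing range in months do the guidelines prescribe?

20-30 months

Base offense level for battery: 7.
S1 applies (level before this adjustment is 7 < 8, so +2): 7 + 2 = 9.
S2 applies: 9 − 3 = 6.
S3 applies: 6 − 3 = 3.
S4 applies (level before this adjustment is 3 < 6, so +1): 3 + 1 = 4.
S5 applies: 4 + 2 = 6.
S6 does not apply.
Final offense level: 6.
Criminal history: 10 prior points → Category III (10+).
Level 6 falls in the 6 band.
Grid: Level 6 × Category III = 20-30 months.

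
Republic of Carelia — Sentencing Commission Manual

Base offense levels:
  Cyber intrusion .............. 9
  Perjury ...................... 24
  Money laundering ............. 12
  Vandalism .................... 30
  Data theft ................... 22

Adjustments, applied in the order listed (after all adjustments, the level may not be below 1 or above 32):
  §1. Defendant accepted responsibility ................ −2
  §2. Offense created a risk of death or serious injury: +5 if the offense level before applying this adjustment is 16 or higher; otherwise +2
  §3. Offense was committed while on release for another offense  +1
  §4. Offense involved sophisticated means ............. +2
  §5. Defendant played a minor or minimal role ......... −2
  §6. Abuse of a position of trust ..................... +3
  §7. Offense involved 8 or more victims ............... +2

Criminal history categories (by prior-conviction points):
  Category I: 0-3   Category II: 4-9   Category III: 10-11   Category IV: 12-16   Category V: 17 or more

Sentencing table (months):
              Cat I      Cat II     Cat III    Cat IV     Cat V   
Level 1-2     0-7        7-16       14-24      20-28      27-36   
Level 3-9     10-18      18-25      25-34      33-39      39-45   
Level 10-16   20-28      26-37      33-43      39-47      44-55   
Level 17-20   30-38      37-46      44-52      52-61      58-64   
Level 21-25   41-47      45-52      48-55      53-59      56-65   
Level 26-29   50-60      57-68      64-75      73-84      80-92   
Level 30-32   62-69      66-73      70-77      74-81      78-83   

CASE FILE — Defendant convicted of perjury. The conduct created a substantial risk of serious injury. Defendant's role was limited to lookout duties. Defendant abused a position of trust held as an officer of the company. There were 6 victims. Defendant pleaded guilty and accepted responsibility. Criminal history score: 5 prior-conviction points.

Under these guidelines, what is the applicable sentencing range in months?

57-68 months

Base offense level for perjury: 24.
§1 applies: 24 − 2 = 22.
§2 applies (level before this adjustment is 22 ≥ 16, so +5): 22 + 5 = 27.
§3 does not apply.
§5 applies: 27 − 2 = 25.
§6 applies: 25 + 3 = 28.
§7 does not apply.
Final offense level: 28.
Criminal history: 5 prior points → Category II (4-9).
Level 28 falls in the 26-29 band.
Grid: Level 26-29 × Category II = 57-68 months.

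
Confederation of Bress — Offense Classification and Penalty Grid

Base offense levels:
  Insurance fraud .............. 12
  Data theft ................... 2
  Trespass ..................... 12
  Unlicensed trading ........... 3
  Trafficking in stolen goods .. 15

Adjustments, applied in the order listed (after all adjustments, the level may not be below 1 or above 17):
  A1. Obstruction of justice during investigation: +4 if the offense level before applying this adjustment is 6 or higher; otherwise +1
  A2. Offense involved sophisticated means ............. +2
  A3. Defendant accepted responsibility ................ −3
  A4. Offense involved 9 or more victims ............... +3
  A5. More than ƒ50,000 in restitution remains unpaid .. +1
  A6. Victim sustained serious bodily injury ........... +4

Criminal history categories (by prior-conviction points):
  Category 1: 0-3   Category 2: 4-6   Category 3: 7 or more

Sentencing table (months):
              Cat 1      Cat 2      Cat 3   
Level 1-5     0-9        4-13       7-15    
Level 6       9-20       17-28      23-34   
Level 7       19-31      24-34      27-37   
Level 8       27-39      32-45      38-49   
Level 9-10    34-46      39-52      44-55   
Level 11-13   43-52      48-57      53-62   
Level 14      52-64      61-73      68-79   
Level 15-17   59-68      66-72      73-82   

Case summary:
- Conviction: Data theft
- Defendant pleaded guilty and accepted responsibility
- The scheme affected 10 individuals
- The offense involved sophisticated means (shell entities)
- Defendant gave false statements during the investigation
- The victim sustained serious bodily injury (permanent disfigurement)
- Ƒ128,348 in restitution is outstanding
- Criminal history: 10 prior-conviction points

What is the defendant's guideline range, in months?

Base offense level for data theft: 2.
A1 applies (level before this adjustment is 2 < 6, so +1): 2 + 1 = 3.
A2 applies: 3 + 2 = 5.
A3 applies: 5 − 3 = 2.
A4 applies: 2 + 3 = 5.
A5 applies: 5 + 1 = 6.
A6 applies: 6 + 4 = 10.
Final offense level: 10.
Criminal history: 10 prior points → Category 3 (7+).
Level 10 falls in the 9-10 band.
Grid: Level 9-10 × Category 3 = 44-55 months.

44-55 months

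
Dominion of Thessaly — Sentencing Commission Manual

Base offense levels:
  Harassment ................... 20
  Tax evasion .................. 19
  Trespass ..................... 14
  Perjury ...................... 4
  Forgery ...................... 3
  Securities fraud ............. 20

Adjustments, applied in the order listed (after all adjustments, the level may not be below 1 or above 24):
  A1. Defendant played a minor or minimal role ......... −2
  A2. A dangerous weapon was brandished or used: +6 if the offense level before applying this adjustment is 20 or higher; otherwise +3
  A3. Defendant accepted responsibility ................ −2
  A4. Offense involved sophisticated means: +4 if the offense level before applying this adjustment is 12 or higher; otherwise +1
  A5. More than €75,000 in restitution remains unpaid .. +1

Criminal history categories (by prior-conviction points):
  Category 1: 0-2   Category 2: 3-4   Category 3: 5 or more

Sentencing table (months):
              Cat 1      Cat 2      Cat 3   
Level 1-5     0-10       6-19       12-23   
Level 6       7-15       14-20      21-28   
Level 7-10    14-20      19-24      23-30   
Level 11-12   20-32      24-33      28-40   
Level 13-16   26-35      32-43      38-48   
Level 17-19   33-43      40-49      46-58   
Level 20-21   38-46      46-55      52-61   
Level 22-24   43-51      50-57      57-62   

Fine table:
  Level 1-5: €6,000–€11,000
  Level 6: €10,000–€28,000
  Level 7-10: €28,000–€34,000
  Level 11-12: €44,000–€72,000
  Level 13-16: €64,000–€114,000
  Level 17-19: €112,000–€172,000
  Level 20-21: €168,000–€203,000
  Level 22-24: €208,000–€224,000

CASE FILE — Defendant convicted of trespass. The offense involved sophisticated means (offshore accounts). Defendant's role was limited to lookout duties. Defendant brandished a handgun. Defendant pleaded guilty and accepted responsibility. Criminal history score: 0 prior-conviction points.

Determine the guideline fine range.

Base offense level for trespass: 14.
A1 applies: 14 − 2 = 12.
A2 applies (level before this adjustment is 12 < 20, so +3): 12 + 3 = 15.
A3 applies: 15 − 2 = 13.
A4 applies (level before this adjustment is 13 ≥ 12, so +4): 13 + 4 = 17.
Final offense level: 17.
Level 17 falls in the 17-19 band.
Fine table: Level 17-19 → €112,000–€172,000.

€112,000–€172,000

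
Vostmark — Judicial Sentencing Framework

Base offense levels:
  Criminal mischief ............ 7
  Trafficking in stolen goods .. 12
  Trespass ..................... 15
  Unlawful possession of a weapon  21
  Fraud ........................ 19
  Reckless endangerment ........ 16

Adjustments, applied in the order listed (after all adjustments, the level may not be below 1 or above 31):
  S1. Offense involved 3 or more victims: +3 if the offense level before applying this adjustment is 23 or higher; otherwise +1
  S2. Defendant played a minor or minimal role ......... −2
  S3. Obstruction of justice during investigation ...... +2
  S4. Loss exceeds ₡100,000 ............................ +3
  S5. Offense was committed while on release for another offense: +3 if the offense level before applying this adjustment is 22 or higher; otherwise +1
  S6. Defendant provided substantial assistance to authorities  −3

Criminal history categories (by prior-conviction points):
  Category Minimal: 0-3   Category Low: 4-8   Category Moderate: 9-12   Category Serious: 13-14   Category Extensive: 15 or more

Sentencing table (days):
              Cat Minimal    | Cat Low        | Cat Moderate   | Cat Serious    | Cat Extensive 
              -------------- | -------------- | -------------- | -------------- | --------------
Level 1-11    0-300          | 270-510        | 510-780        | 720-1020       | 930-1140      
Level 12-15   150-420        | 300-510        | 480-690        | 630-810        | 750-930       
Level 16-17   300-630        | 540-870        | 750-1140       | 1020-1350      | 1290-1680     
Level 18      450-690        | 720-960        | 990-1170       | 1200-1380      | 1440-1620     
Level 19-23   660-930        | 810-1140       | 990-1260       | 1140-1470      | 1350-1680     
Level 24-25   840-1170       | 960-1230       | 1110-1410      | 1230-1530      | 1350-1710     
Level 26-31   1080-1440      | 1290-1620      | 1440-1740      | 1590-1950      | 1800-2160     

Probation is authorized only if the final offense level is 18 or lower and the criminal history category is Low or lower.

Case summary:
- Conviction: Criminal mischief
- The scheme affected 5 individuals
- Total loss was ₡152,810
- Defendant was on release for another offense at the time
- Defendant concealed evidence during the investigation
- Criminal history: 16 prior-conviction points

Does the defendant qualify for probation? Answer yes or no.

Base offense level for criminal mischief: 7.
S1 applies (level before this adjustment is 7 < 23, so +1): 7 + 1 = 8.
S3 applies: 8 + 2 = 10.
S4 applies: 10 + 3 = 13.
S5 applies (level before this adjustment is 13 < 22, so +1): 13 + 1 = 14.
S6 does not apply.
Final offense level: 14.
Criminal history: 16 prior points → Category Extensive (15+).
Level 14 falls in the 12-15 band.
Grid: Level 12-15 × Category Extensive = 750-930 days.
Probation check: level 14 ≤ 18 and category Extensive > Low → not eligible.

No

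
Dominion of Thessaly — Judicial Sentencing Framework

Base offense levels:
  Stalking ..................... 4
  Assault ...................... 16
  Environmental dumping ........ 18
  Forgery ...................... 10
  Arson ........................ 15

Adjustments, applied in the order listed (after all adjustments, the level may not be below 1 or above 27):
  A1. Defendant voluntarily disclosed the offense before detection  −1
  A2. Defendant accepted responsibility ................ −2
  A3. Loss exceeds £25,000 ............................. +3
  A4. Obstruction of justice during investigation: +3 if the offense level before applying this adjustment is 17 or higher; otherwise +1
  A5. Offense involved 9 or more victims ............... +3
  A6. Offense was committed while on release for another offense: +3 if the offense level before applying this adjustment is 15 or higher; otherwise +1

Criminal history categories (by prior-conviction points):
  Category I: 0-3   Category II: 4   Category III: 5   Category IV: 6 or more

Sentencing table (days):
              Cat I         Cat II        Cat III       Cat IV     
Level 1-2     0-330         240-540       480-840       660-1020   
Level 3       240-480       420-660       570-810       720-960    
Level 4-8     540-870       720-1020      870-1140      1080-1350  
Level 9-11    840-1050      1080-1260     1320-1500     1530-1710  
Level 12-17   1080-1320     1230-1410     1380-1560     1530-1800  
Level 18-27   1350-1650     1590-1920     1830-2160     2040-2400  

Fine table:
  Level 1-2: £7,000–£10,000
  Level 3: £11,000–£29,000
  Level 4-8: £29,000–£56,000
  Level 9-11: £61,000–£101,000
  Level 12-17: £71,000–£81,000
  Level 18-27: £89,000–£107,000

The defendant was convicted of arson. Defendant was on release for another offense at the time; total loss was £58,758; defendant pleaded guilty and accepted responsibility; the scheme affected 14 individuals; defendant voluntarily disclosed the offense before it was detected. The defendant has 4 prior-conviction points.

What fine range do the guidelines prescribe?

Base offense level for arson: 15.
A1 applies: 15 − 1 = 14.
A2 applies: 14 − 2 = 12.
A3 applies: 12 + 3 = 15.
A4 does not apply.
A5 applies: 15 + 3 = 18.
A6 applies (level before this adjustment is 18 ≥ 15, so +3): 18 + 3 = 21.
Final offense level: 21.
Level 21 falls in the 18-27 band.
Fine table: Level 18-27 → £89,000–£107,000.

£89,000–£107,000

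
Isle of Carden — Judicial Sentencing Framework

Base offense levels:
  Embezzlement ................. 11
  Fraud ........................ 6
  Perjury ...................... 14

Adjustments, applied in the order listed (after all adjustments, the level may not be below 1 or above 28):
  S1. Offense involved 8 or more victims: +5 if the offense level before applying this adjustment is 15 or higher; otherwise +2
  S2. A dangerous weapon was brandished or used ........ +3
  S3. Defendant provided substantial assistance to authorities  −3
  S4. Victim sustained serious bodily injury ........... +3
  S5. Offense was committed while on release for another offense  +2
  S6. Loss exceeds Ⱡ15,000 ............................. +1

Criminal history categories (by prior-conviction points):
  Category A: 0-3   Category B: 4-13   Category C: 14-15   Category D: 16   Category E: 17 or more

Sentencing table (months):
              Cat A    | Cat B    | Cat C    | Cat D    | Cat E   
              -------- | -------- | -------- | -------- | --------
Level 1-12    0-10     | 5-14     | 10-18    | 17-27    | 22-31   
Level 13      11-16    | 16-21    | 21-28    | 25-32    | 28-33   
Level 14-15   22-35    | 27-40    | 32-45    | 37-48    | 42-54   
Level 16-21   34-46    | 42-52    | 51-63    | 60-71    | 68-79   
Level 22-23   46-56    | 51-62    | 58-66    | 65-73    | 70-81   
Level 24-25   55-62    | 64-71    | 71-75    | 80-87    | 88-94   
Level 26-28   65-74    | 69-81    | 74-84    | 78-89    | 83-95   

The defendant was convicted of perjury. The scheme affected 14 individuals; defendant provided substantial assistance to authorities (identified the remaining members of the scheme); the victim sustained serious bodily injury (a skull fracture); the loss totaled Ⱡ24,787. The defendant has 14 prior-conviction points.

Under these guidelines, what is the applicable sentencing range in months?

51-63 months

Base offense level for perjury: 14.
S1 applies (level before this adjustment is 14 < 15, so +2): 14 + 2 = 16.
S2 does not apply.
S3 applies: 16 − 3 = 13.
S4 applies: 13 + 3 = 16.
S5 does not apply.
S6 applies: 16 + 1 = 17.
Final offense level: 17.
Criminal history: 14 prior points → Category C (14-15).
Level 17 falls in the 16-21 band.
Grid: Level 16-21 × Category C = 51-63 months.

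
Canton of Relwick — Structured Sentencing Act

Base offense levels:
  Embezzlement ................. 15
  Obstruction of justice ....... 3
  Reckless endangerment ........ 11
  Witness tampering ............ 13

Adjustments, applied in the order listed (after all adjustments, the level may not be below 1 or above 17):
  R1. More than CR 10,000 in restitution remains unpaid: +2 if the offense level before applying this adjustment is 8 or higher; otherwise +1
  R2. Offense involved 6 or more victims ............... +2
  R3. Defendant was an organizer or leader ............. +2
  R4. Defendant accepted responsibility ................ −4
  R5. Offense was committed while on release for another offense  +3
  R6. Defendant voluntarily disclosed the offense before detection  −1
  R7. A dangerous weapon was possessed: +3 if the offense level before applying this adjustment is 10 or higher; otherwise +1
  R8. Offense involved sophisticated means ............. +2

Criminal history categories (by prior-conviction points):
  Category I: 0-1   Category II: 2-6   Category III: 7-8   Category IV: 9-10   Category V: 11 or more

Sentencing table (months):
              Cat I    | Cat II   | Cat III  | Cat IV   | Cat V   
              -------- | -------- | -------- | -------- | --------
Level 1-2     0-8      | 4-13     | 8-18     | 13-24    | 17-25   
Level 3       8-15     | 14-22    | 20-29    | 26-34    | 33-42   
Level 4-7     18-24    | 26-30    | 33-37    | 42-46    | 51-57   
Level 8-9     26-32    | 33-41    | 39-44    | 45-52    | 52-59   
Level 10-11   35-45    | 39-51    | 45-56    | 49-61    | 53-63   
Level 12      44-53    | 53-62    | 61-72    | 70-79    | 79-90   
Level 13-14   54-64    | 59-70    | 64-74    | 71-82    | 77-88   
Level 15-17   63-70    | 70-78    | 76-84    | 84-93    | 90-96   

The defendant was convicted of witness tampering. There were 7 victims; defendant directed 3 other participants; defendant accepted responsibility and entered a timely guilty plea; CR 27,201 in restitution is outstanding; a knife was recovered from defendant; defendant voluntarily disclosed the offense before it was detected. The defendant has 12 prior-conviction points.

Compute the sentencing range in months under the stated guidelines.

90-96 months

Base offense level for witness tampering: 13.
R1 applies (level before this adjustment is 13 ≥ 8, so +2): 13 + 2 = 15.
R2 applies: 15 + 2 = 17.
R3 applies: 17 + 2 = 19.
R4 applies: 19 − 4 = 15.
R6 applies: 15 − 1 = 14.
R7 applies (level before this adjustment is 14 ≥ 10, so +3): 14 + 3 = 17.
R8 does not apply.
Final offense level: 17.
Criminal history: 12 prior points → Category V (11+).
Level 17 falls in the 15-17 band.
Grid: Level 15-17 × Category V = 90-96 months.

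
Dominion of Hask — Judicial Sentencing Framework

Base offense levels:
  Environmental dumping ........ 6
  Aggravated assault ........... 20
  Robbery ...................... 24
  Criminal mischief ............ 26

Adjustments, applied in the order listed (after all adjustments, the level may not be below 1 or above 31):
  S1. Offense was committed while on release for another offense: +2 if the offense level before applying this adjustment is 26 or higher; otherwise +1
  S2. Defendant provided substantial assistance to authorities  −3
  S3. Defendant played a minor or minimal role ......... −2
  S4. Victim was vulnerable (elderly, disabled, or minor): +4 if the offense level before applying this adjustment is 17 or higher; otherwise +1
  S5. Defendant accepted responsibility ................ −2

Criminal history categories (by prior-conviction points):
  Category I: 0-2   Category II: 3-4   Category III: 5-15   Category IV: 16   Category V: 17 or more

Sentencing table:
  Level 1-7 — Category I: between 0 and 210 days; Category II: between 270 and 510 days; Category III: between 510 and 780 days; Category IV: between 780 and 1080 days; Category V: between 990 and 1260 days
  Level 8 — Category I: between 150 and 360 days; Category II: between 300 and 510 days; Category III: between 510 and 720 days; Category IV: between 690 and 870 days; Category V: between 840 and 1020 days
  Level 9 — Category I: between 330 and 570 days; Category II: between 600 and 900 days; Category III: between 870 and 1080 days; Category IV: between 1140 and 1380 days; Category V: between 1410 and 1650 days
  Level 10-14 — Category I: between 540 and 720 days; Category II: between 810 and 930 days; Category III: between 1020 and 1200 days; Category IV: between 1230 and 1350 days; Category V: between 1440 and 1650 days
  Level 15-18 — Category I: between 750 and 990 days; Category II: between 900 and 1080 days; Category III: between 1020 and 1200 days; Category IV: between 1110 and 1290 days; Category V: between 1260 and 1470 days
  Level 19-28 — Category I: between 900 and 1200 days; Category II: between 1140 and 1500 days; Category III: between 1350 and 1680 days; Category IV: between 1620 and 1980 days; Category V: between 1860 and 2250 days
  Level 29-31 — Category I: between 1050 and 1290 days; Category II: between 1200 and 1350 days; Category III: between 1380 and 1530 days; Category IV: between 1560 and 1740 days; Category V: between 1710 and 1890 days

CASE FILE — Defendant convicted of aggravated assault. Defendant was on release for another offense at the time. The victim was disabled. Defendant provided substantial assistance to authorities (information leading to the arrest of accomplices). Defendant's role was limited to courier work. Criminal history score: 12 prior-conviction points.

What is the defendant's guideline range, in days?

1020-1200 days

Base offense level for aggravated assault: 20.
S1 applies (level before this adjustment is 20 < 26, so +1): 20 + 1 = 21.
S2 applies: 21 − 3 = 18.
S3 applies: 18 − 2 = 16.
S4 applies (level before this adjustment is 16 < 17, so +1): 16 + 1 = 17.
Final offense level: 17.
Criminal history: 12 prior points → Category III (5-15).
Level 17 falls in the 15-18 band.
Grid: Level 15-18 × Category III = 1020-1200 days.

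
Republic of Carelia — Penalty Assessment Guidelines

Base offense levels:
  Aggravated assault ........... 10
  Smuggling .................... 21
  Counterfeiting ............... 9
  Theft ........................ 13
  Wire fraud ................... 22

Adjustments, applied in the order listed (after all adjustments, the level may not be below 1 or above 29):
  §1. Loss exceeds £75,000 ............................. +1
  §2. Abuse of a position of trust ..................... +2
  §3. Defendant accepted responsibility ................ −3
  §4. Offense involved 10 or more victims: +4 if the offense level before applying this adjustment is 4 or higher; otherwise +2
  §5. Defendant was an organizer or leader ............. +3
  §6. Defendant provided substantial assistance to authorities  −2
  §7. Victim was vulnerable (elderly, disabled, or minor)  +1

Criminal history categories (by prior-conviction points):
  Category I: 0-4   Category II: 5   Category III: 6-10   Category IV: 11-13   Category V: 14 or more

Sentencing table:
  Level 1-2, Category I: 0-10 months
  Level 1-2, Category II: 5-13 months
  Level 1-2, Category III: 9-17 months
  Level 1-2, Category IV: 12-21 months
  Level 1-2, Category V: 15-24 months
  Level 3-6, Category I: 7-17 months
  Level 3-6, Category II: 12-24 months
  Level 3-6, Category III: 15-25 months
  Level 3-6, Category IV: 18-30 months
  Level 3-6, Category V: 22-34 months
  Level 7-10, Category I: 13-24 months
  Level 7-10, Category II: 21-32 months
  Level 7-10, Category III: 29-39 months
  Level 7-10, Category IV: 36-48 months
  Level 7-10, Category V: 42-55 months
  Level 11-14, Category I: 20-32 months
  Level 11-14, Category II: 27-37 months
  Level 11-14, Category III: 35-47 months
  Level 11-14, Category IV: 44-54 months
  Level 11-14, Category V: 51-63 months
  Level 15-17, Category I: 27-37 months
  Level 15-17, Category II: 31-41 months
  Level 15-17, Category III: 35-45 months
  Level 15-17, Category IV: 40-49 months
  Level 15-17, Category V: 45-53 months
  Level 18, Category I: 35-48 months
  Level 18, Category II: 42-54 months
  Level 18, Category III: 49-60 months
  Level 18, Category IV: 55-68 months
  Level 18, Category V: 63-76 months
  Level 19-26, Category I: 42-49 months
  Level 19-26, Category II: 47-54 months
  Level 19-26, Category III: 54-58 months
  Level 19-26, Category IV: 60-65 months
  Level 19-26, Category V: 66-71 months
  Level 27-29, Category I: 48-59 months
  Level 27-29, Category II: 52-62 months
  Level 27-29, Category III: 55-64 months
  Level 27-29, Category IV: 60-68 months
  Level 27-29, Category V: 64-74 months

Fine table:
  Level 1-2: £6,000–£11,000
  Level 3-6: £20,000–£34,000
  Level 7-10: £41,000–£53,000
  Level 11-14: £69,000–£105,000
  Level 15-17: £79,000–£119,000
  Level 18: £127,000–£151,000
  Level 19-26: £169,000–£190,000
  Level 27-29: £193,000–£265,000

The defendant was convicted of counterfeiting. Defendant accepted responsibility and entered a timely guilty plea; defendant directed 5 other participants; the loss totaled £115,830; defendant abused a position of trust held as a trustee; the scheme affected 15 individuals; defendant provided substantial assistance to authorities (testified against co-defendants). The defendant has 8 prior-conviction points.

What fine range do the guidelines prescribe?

£69,000–£105,000

Base offense level for counterfeiting: 9.
§1 applies: 9 + 1 = 10.
§2 applies: 10 + 2 = 12.
§3 applies: 12 − 3 = 9.
§4 applies (level before this adjustment is 9 ≥ 4, so +4): 9 + 4 = 13.
§5 applies: 13 + 3 = 16.
§6 applies: 16 − 2 = 14.
Final offense level: 14.
Level 14 falls in the 11-14 band.
Fine table: Level 11-14 → £69,000–£105,000.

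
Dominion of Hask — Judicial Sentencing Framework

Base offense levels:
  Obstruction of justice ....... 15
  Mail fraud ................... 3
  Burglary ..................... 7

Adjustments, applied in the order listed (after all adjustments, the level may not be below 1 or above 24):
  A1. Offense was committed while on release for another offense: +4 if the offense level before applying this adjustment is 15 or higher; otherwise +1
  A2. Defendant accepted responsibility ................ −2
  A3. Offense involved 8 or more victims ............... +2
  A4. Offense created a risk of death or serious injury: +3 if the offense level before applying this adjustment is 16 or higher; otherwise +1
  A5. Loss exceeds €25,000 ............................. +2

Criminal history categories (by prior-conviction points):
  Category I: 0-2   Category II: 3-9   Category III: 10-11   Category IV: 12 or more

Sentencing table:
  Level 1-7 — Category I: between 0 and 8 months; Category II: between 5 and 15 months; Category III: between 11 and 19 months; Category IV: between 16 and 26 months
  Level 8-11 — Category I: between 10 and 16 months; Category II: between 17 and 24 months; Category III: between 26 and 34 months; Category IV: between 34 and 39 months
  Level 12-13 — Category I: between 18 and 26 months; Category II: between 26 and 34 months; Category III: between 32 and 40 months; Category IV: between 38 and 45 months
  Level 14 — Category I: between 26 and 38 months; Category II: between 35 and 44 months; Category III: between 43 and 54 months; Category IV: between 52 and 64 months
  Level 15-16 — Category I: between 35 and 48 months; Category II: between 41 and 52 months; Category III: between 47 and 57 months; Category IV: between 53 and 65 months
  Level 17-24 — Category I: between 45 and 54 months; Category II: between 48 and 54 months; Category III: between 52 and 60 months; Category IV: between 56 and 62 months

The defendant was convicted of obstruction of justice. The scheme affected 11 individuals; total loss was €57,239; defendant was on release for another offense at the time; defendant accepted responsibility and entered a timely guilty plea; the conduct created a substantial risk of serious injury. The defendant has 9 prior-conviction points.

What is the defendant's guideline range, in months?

48-54 months

Base offense level for obstruction of justice: 15.
A1 applies (level before this adjustment is 15 ≥ 15, so +4): 15 + 4 = 19.
A2 applies: 19 − 2 = 17.
A3 applies: 17 + 2 = 19.
A4 applies (level before this adjustment is 19 ≥ 16, so +3): 19 + 3 = 22.
A5 applies: 22 + 2 = 24.
Final offense level: 24.
Criminal history: 9 prior points → Category II (3-9).
Level 24 falls in the 17-24 band.
Grid: Level 17-24 × Category II = 48-54 months.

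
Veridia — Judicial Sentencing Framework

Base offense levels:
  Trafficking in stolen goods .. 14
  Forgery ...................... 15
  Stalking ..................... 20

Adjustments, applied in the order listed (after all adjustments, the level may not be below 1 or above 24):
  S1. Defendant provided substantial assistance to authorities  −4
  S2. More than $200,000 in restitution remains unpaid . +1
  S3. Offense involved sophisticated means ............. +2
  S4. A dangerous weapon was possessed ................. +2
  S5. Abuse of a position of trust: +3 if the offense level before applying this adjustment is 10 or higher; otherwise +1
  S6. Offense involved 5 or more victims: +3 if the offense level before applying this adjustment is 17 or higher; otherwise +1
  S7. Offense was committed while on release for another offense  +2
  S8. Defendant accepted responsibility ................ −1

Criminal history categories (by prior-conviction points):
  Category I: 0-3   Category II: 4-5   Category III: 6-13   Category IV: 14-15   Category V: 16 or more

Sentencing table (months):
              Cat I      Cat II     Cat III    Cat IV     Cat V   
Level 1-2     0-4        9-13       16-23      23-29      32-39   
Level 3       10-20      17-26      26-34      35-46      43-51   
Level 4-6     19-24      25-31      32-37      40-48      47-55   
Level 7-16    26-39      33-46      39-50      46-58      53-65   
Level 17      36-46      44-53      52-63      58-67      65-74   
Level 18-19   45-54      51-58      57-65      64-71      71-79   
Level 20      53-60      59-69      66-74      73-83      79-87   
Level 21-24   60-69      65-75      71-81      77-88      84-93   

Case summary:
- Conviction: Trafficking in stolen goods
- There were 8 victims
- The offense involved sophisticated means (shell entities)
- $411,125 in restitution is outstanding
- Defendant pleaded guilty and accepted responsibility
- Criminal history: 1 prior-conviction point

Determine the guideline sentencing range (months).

Base offense level for trafficking in stolen goods: 14.
S1 does not apply.
S2 applies: 14 + 1 = 15.
S3 applies: 15 + 2 = 17.
S4 does not apply.
S5 does not apply.
S6 applies (level before this adjustment is 17 ≥ 17, so +3): 17 + 3 = 20.
S8 applies: 20 − 1 = 19.
Final offense level: 19.
Criminal history: 1 prior point → Category I (0-3).
Level 19 falls in the 18-19 band.
Grid: Level 18-19 × Category I = 45-54 months.

45-54 months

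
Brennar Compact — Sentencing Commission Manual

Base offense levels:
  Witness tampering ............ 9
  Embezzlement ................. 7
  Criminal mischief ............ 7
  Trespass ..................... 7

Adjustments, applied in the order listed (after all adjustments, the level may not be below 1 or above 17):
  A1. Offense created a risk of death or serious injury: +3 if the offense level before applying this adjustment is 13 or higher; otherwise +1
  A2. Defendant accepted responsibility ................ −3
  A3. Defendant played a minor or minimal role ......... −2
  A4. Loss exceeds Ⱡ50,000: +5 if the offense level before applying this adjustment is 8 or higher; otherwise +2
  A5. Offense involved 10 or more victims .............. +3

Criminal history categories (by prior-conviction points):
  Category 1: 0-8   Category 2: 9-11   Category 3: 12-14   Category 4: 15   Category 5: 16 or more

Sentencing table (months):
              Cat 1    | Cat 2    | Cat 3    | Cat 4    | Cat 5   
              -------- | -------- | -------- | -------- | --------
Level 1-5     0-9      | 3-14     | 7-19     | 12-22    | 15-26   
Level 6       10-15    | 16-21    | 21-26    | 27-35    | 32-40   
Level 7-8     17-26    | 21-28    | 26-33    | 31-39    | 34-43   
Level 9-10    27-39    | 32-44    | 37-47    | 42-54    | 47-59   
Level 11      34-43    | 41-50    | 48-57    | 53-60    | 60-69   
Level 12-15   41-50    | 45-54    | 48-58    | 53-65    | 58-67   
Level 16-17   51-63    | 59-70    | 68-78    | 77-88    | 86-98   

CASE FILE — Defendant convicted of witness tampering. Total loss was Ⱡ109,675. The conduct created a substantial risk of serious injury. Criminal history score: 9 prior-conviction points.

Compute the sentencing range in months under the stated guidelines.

45-54 months

Base offense level for witness tampering: 9.
A1 applies (level before this adjustment is 9 < 13, so +1): 9 + 1 = 10.
A2 does not apply.
A3 does not apply.
A4 applies (level before this adjustment is 10 ≥ 8, so +5): 10 + 5 = 15.
Final offense level: 15.
Criminal history: 9 prior points → Category 2 (9-11).
Level 15 falls in the 12-15 band.
Grid: Level 12-15 × Category 2 = 45-54 months.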